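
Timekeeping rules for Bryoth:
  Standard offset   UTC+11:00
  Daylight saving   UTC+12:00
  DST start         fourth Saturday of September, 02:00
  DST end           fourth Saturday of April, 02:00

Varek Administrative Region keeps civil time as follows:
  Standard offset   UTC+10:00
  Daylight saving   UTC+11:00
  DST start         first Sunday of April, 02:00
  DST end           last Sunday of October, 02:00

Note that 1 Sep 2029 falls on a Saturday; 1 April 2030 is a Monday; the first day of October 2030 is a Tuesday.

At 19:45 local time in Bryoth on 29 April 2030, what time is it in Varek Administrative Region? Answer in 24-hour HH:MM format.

1 September 2029 is a Saturday, so the first Saturday is September 1 and the fourth is September 22.
1 April 2030 is a Monday, so the first Saturday is April 6 and the fourth is April 27.
Daylight saving runs 22 September 2029 – 27 April 2030; 29 April 2030 is outside that window, so Bryoth is on standard time at UTC+11:00.
19:45 Bryoth − 11h = 08:45 UTC.
1 April 2030 is a Monday, so the first Sunday is April 7.
1 October 2030 is a Tuesday, so Sundays fall on 6, 13, 20, 27; the last is October 27.
At the standard offset (UTC+10:00), 08:45 UTC + 10h = 18:45 Varek Administrative Region standard time.
Daylight saving runs 7 April – 27 October; the standard-time date in Varek Administrative Region, 29 April 2030, is inside that window, so Varek Administrative Region is at UTC+11:00.
08:45 UTC + 11h = 19:45 Varek Administrative Region.

19:45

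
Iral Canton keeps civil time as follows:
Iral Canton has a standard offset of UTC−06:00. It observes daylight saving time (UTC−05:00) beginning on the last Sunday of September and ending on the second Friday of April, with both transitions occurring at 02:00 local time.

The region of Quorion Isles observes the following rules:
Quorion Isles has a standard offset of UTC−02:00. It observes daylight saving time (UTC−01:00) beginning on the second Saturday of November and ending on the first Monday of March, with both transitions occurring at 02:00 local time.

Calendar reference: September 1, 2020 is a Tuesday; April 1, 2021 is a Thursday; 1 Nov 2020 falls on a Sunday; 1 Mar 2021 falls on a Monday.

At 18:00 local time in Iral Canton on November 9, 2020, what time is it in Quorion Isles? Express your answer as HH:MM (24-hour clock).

21:00

1 September 2020 is a Tuesday, so Sundays fall on 6, 13, 20, 27; the last is September 27.
1 April 2021 is a Thursday, so the first Friday is April 2 and the second is April 9.
Daylight saving runs 27 September 2020 – 9 April 2021; November 9, 2020 is inside that window, so Iral Canton is at UTC−05:00.
18:00 Iral Canton + 5h = 23:00 UTC.
1 November 2020 is a Sunday, so the first Saturday is November 7 and the second is November 14.
1 March 2021 is a Monday, so the first Monday is March 1.
At the standard offset (UTC−02:00), 23:00 UTC − 2h = 21:00 Quorion Isles standard time.
The standard-time date in Quorion Isles, November 9, 2020, is outside the daylight-saving period (14 November 2020 – 1 March 2021), so Quorion Isles is on standard time, UTC−02:00.
23:00 UTC − 2h = 21:00 Quorion Isles.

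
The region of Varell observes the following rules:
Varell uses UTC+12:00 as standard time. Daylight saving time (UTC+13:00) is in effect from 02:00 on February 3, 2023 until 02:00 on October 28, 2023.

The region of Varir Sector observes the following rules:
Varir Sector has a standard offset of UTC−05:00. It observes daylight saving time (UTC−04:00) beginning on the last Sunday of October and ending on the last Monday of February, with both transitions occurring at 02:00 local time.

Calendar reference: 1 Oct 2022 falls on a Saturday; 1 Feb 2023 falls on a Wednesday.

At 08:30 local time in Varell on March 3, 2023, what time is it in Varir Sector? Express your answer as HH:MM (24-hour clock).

March 3, 2023 falls between 3 February and 28 October, so daylight saving is in effect and Varell is at UTC+13:00.
08:30 Varell − 13h = 19:30 UTC (rolling into the previous day, 2 March 2023).
1 October 2022 is a Saturday, so Sundays fall on 2, 9, 16, 23, 30; the last is October 30.
1 February 2023 is a Wednesday, so Mondays fall on 6, 13, 20, 27; the last is February 27.
At the standard offset (UTC−05:00), 19:30 UTC − 5h = 14:30 Varir Sector standard time.
The standard-time date in Varir Sector, March 2, 2023, is outside the daylight-saving period (30 October 2022 – 27 February 2023), so Varir Sector is on standard time, UTC−05:00.
19:30 UTC − 5h = 14:30 Varir Sector.

14:30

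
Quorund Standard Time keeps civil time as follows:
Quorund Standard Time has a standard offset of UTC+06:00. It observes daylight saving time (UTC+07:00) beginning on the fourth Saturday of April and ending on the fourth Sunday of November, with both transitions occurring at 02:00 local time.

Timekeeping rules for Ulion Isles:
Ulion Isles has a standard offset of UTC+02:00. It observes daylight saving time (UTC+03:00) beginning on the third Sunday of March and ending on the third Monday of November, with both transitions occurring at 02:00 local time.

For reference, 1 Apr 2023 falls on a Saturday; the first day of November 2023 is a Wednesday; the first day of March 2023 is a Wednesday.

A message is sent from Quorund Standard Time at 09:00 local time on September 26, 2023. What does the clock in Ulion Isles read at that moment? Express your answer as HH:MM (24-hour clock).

05:00

1 April 2023 is a Saturday, so the first Saturday is April 1 and the fourth is April 22.
1 November 2023 is a Wednesday, so the first Sunday is November 5 and the fourth is November 26.
Daylight saving runs 22 April – 26 November; September 26, 2023 is inside that window, so Quorund Standard Time is at UTC+07:00.
09:00 Quorund Standard Time − 7h = 02:00 UTC.
1 March 2023 is a Wednesday, so the first Sunday is March 5 and the third is March 19.
1 November 2023 is a Wednesday, so the first Monday is November 6 and the third is November 20.
At the standard offset (UTC+02:00), 02:00 UTC + 2h = 04:00 Ulion Isles standard time.
Daylight saving runs 19 March – 20 November; the standard-time date in Ulion Isles, September 26, 2023, is inside that window, so Ulion Isles is at UTC+03:00.
02:00 UTC + 3h = 05:00 Ulion Isles.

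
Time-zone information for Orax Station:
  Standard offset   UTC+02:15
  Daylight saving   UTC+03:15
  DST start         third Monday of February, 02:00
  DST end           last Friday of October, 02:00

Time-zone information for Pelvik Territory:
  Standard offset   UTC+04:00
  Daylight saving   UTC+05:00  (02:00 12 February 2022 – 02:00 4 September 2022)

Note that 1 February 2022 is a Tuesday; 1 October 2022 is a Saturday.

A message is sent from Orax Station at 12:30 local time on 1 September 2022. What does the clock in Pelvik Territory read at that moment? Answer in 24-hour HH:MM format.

14:15

1 February 2022 is a Tuesday, so the first Monday is February 7 and the third is February 21.
1 October 2022 is a Saturday, so Fridays fall on 7, 14, 21, 28; the last is October 28.
1 September 2022 lies within the daylight-saving period (21 February – 28 October), so Orax Station is on daylight time, UTC+03:15.
12:30 Orax Station − 3h15m = 09:15 UTC.
At the standard offset (UTC+04:00), 09:15 UTC + 4h = 13:15 Pelvik Territory standard time.
Daylight saving runs 12 February – 4 September; the standard-time date in Pelvik Territory, 1 September 2022, is inside that window, so Pelvik Territory is at UTC+05:00.
09:15 UTC + 5h = 14:15 Pelvik Territory.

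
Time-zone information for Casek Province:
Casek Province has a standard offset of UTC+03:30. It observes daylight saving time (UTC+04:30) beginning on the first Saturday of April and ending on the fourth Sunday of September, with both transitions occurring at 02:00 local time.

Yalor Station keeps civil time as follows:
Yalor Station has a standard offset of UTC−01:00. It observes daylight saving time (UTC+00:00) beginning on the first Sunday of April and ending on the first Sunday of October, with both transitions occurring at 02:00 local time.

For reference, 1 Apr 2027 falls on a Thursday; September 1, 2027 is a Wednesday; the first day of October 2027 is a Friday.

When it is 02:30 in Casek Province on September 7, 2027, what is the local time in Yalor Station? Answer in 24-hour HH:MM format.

22:00

1 April 2027 is a Thursday, so the first Saturday is April 3.
1 September 2027 is a Wednesday, so the first Sunday is September 5 and the fourth is September 26.
Daylight saving runs 3 April – 26 September; September 7, 2027 is inside that window, so Casek Province is at UTC+04:30.
02:30 Casek Province − 4h30m = 22:00 UTC (rolling into the previous day, 6 September 2027).
1 April 2027 is a Thursday, so the first Sunday is April 4.
1 October 2027 is a Friday, so the first Sunday is October 3.
At the standard offset (UTC−01:00), 22:00 UTC − 1h = 21:00 Yalor Station standard time.
The standard-time date in Yalor Station, September 6, 2027, lies within the daylight-saving period (4 April – 3 October), so Yalor Station is on daylight time, UTC+00:00.
22:00 UTC + 0h = 22:00 Yalor Station.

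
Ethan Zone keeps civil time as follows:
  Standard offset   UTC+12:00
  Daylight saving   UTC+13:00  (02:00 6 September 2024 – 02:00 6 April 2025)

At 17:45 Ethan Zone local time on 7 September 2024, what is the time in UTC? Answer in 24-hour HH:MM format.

Daylight saving runs 6 September 2024 – 6 April 2025; 7 September 2024 is inside that window, so Ethan Zone is at UTC+13:00.
17:45 local − 13h = 04:45 UTC.

04:45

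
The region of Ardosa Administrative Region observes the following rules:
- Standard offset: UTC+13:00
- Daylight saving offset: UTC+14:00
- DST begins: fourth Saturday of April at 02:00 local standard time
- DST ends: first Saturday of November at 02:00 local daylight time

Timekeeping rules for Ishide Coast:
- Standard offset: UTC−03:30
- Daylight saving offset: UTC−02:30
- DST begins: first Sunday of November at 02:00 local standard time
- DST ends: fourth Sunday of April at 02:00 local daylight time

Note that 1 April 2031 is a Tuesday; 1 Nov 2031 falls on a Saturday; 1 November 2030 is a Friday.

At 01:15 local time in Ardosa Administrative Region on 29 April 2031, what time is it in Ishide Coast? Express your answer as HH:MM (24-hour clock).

1 April 2031 is a Tuesday, so the first Saturday is April 5 and the fourth is April 26.
1 November 2031 is a Saturday, so the first Saturday is November 1.
29 April 2031 falls between 26 April and 1 November, so daylight saving is in effect and Ardosa Administrative Region is at UTC+14:00.
01:15 Ardosa Administrative Region − 14h = 11:15 UTC (rolling into the previous day, 28 April 2031).
1 November 2030 is a Friday, so the first Sunday is November 3.
1 April 2031 is a Tuesday, so the first Sunday is April 6 and the fourth is April 27.
At the standard offset (UTC−03:30), 11:15 UTC − 3h30m = 07:45 Ishide Coast standard time.
The standard-time date in Ishide Coast, 28 April 2031, does not fall between 3 November 2030 and 27 April 2031, so daylight saving is not in effect and Ishide Coast is at UTC−03:30.
11:15 UTC − 3h30m = 07:45 Ishide Coast.

07:45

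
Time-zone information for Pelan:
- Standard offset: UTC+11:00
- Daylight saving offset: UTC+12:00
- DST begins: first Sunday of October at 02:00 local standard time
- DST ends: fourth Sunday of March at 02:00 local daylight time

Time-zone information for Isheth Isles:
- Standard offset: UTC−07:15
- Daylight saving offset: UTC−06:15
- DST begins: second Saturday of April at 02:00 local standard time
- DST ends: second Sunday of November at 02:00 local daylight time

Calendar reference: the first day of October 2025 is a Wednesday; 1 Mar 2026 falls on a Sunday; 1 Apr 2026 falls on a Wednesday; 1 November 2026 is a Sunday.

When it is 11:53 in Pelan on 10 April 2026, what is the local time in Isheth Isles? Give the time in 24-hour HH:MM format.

1 October 2025 is a Wednesday, so the first Sunday is October 5.
1 March 2026 is a Sunday, so the first Sunday is March 1 and the fourth is March 22.
10 April 2026 is outside the daylight-saving period (5 October 2025 – 22 March 2026), so Pelan is on standard time, UTC+11:00.
11:53 Pelan − 11h = 00:53 UTC.
1 April 2026 is a Wednesday, so the first Saturday is April 4 and the second is April 11.
1 November 2026 is a Sunday, so the first Sunday is November 1 and the second is November 8.
At the standard offset (UTC−07:15), 00:53 UTC − 7h15m = 17:38 Isheth Isles standard time (rolling into the previous day, 9 April 2026).
Daylight saving runs 11 April – 8 November; the standard-time date in Isheth Isles, 9 April 2026, is outside that window, so Isheth Isles is on standard time at UTC−07:15.
00:53 UTC − 7h15m = 17:38 Isheth Isles (rolling into the previous day, 9 April 2026).

17:38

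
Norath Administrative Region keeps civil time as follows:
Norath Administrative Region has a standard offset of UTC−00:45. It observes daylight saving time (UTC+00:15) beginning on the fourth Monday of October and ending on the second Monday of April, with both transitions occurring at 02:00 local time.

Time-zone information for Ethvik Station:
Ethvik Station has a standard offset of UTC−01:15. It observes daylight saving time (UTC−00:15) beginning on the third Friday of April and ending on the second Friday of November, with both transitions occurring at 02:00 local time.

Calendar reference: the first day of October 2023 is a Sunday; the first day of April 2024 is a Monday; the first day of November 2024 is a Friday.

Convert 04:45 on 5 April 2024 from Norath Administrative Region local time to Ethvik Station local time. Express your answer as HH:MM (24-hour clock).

03:15

1 October 2023 is a Sunday, so the first Monday is October 2 and the fourth is October 23.
1 April 2024 is a Monday, so the first Monday is April 1 and the second is April 8.
5 April 2024 falls between 23 October 2023 and 8 April 2024, so daylight saving is in effect and Norath Administrative Region is at UTC+00:15.
04:45 Norath Administrative Region − 0h15m = 04:30 UTC.
1 April 2024 is a Monday, so the first Friday is April 5 and the third is April 19.
1 November 2024 is a Friday, so the first Friday is November 1 and the second is November 8.
At the standard offset (UTC−01:15), 04:30 UTC − 1h15m = 03:15 Ethvik Station standard time.
Daylight saving runs 19 April – 8 November; the standard-time date in Ethvik Station, 5 April 2024, is outside that window, so Ethvik Station is on standard time at UTC−01:15.
04:30 UTC − 1h15m = 03:15 Ethvik Station.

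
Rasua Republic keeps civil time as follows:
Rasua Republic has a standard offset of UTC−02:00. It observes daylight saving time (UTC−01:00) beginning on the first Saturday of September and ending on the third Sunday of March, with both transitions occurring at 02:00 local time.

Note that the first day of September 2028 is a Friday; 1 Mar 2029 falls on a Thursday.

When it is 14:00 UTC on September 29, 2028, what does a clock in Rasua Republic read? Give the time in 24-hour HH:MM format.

13:00

1 September 2028 is a Friday, so the first Saturday is September 2.
1 March 2029 is a Thursday, so the first Sunday is March 4 and the third is March 18.
At the standard offset (UTC−02:00), 14:00 UTC − 2h = 12:00 Rasua Republic standard time.
The standard-time date in Rasua Republic, September 29, 2028, falls between 2 September 2028 and 18 March 2029, so daylight saving is in effect and Rasua Republic is at UTC−01:00.
14:00 UTC − 1h = 13:00 local.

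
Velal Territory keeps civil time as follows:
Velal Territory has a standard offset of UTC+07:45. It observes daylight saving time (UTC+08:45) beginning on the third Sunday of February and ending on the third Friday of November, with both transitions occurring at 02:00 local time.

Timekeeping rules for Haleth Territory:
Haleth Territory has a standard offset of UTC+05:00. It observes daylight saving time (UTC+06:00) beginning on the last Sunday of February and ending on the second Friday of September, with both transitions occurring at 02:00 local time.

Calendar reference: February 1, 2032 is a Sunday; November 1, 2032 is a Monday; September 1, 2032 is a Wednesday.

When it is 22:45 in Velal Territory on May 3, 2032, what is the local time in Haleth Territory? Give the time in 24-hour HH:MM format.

20:00

1 February 2032 is a Sunday, so the first Sunday is February 1 and the third is February 15.
1 November 2032 is a Monday, so the first Friday is November 5 and the third is November 19.
May 3, 2032 lies within the daylight-saving period (15 February – 19 November), so Velal Territory is on daylight time, UTC+08:45.
22:45 Velal Territory − 8h45m = 14:00 UTC.
1 February 2032 is a Sunday, so Sundays fall on 1, 8, 15, 22, 29; the last is February 29.
1 September 2032 is a Wednesday, so the first Friday is September 3 and the second is September 10.
At the standard offset (UTC+05:00), 14:00 UTC + 5h = 19:00 Haleth Territory standard time.
Daylight saving runs 29 February – 10 September; the standard-time date in Haleth Territory, May 3, 2032, is inside that window, so Haleth Territory is at UTC+06:00.
14:00 UTC + 6h = 20:00 Haleth Territory.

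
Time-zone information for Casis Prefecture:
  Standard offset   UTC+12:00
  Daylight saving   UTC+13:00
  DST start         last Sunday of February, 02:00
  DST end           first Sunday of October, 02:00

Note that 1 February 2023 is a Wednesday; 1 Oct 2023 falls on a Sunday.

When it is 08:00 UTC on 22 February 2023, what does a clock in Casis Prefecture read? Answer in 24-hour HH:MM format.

20:00

1 February 2023 is a Wednesday, so Sundays fall on 5, 12, 19, 26; the last is February 26.
1 October 2023 is a Sunday, so the first Sunday is October 1.
At the standard offset (UTC+12:00), 08:00 UTC + 12h = 20:00 Casis Prefecture standard time.
Daylight saving runs 26 February – 1 October; the standard-time date in Casis Prefecture, 22 February 2023, is outside that window, so Casis Prefecture is on standard time at UTC+12:00.
08:00 UTC + 12h = 20:00 local.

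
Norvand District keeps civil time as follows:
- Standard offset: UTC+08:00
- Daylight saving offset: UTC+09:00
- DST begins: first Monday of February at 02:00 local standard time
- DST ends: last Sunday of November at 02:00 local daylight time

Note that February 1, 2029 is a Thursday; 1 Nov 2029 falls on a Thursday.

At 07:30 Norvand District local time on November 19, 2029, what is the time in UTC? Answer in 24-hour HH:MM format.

1 February 2029 is a Thursday, so the first Monday is February 5.
1 November 2029 is a Thursday, so Sundays fall on 4, 11, 18, 25; the last is November 25.
November 19, 2029 lies within the daylight-saving period (5 February – 25 November), so Norvand District is on daylight time, UTC+09:00.
07:30 local − 9h = 22:30 UTC (rolling into the previous day, 18 November 2029).

22:30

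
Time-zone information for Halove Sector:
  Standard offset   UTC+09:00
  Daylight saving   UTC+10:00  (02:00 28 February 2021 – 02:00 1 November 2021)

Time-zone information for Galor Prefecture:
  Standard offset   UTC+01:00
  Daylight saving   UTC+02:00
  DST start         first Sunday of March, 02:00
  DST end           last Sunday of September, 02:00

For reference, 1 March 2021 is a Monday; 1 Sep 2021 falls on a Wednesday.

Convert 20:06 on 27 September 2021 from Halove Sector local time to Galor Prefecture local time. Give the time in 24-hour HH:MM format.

11:06

27 September 2021 falls between 28 February and 1 November, so daylight saving is in effect and Halove Sector is at UTC+10:00.
20:06 Halove Sector − 10h = 10:06 UTC.
1 March 2021 is a Monday, so the first Sunday is March 7.
1 September 2021 is a Wednesday, so Sundays fall on 5, 12, 19, 26; the last is September 26.
At the standard offset (UTC+01:00), 10:06 UTC + 1h = 11:06 Galor Prefecture standard time.
Daylight saving runs 7 March – 26 September; the standard-time date in Galor Prefecture, 27 September 2021, is outside that window, so Galor Prefecture is on standard time at UTC+01:00.
10:06 UTC + 1h = 11:06 Galor Prefecture.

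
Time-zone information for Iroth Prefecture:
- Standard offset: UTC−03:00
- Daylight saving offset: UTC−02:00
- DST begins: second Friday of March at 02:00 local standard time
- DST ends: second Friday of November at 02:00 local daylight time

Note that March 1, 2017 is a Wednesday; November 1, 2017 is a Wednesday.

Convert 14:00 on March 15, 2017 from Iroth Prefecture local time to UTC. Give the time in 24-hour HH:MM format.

1 March 2017 is a Wednesday, so the first Friday is March 3 and the second is March 10.
1 November 2017 is a Wednesday, so the first Friday is November 3 and the second is November 10.
March 15, 2017 falls between 10 March and 10 November, so daylight saving is in effect and Iroth Prefecture is at UTC−02:00.
14:00 local + 2h = 16:00 UTC.

16:00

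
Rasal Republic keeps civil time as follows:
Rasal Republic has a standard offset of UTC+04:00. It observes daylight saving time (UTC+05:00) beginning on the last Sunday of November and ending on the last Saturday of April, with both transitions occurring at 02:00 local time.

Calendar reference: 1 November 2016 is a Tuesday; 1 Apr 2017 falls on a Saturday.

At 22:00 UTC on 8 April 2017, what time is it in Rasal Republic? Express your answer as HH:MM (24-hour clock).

03:00

1 November 2016 is a Tuesday, so Sundays fall on 6, 13, 20, 27; the last is November 27.
1 April 2017 is a Saturday, so Saturdays fall on 1, 8, 15, 22, 29; the last is April 29.
At the standard offset (UTC+04:00), 22:00 UTC + 4h = 02:00 Rasal Republic standard time (rolling into the next day, 9 April 2017).
The standard-time date in Rasal Republic, 9 April 2017, falls between 27 November 2016 and 29 April 2017, so daylight saving is in effect and Rasal Republic is at UTC+05:00.
22:00 UTC + 5h = 03:00 local (rolling into the next day, 9 April 2017).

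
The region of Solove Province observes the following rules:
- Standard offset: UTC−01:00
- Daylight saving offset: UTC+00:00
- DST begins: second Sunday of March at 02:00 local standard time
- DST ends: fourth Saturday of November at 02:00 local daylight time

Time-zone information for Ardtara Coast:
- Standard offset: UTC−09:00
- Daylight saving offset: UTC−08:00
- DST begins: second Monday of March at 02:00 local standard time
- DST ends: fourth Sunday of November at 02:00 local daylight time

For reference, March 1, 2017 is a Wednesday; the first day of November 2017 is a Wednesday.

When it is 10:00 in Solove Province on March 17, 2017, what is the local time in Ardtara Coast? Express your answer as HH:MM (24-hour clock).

1 March 2017 is a Wednesday, so the first Sunday is March 5 and the second is March 12.
1 November 2017 is a Wednesday, so the first Saturday is November 4 and the fourth is November 25.
March 17, 2017 falls between 12 March and 25 November, so daylight saving is in effect and Solove Province is at UTC+00:00.
10:00 Solove Province − 0h = 10:00 UTC.
1 March 2017 is a Wednesday, so the first Monday is March 6 and the second is March 13.
1 November 2017 is a Wednesday, so the first Sunday is November 5 and the fourth is November 26.
At the standard offset (UTC−09:00), 10:00 UTC − 9h = 01:00 Ardtara Coast standard time.
The standard-time date in Ardtara Coast, March 17, 2017, lies within the daylight-saving period (13 March – 26 November), so Ardtara Coast is on daylight time, UTC−08:00.
10:00 UTC − 8h = 02:00 Ardtara Coast.

02:00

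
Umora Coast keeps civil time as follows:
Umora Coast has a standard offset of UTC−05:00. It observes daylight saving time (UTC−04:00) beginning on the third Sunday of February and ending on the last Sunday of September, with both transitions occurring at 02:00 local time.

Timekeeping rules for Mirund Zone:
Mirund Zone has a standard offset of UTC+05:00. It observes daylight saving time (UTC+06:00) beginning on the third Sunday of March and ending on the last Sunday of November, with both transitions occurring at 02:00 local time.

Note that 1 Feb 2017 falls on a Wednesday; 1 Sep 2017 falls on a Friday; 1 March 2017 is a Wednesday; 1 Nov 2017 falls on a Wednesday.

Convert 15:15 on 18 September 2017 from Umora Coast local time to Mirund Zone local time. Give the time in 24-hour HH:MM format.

01:15

1 February 2017 is a Wednesday, so the first Sunday is February 5 and the third is February 19.
1 September 2017 is a Friday, so Sundays fall on 3, 10, 17, 24; the last is September 24.
18 September 2017 lies within the daylight-saving period (19 February – 24 September), so Umora Coast is on daylight time, UTC−04:00.
15:15 Umora Coast + 4h = 19:15 UTC.
1 March 2017 is a Wednesday, so the first Sunday is March 5 and the third is March 19.
1 November 2017 is a Wednesday, so Sundays fall on 5, 12, 19, 26; the last is November 26.
At the standard offset (UTC+05:00), 19:15 UTC + 5h = 00:15 Mirund Zone standard time (rolling into the next day, 19 September 2017).
Daylight saving runs 19 March – 26 November; the standard-time date in Mirund Zone, 19 September 2017, is inside that window, so Mirund Zone is at UTC+06:00.
19:15 UTC + 6h = 01:15 Mirund Zone (rolling into the next day, 19 September 2017).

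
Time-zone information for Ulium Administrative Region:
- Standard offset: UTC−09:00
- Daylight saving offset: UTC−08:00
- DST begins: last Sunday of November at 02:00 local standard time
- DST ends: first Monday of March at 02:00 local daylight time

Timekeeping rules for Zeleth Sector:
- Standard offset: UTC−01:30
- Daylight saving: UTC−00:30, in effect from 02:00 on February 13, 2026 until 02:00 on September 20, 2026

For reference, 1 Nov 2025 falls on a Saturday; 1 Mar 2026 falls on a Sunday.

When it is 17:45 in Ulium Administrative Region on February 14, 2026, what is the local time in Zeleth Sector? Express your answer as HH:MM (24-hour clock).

1 November 2025 is a Saturday, so Sundays fall on 2, 9, 16, 23, 30; the last is November 30.
1 March 2026 is a Sunday, so the first Monday is March 2.
February 14, 2026 lies within the daylight-saving period (30 November 2025 – 2 March 2026), so Ulium Administrative Region is on daylight time, UTC−08:00.
17:45 Ulium Administrative Region + 8h = 01:45 UTC (rolling into the next day, 15 February 2026).
At the standard offset (UTC−01:30), 01:45 UTC − 1h30m = 00:15 Zeleth Sector standard time.
Daylight saving runs 13 February – 20 September; the standard-time date in Zeleth Sector, February 15, 2026, is inside that window, so Zeleth Sector is at UTC−00:30.
01:45 UTC − 0h30m = 01:15 Zeleth Sector.

01:15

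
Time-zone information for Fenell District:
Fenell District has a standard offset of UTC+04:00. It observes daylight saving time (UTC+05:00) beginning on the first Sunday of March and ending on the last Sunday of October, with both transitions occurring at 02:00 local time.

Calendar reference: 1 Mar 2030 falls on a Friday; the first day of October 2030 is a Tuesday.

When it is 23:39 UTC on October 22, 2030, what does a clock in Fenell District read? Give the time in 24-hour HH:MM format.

1 March 2030 is a Friday, so the first Sunday is March 3.
1 October 2030 is a Tuesday, so Sundays fall on 6, 13, 20, 27; the last is October 27.
At the standard offset (UTC+04:00), 23:39 UTC + 4h = 03:39 Fenell District standard time (rolling into the next day, 23 October 2030).
The standard-time date in Fenell District, October 23, 2030, lies within the daylight-saving period (3 March – 27 October), so Fenell District is on daylight time, UTC+05:00.
23:39 UTC + 5h = 04:39 local (rolling into the next day, 23 October 2030).

04:39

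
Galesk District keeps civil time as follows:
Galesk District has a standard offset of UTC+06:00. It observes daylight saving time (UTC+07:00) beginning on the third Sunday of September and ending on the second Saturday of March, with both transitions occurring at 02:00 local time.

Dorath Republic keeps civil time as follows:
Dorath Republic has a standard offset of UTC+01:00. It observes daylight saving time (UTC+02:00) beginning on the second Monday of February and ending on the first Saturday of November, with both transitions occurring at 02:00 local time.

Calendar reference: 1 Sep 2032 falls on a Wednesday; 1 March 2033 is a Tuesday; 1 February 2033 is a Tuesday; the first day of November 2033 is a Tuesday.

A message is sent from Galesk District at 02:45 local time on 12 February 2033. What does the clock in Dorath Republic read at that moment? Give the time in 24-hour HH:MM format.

20:45

1 September 2032 is a Wednesday, so the first Sunday is September 5 and the third is September 19.
1 March 2033 is a Tuesday, so the first Saturday is March 5 and the second is March 12.
12 February 2033 falls between 19 September 2032 and 12 March 2033, so daylight saving is in effect and Galesk District is at UTC+07:00.
02:45 Galesk District − 7h = 19:45 UTC (rolling into the previous day, 11 February 2033).
1 February 2033 is a Tuesday, so the first Monday is February 7 and the second is February 14.
1 November 2033 is a Tuesday, so the first Saturday is November 5.
At the standard offset (UTC+01:00), 19:45 UTC + 1h = 20:45 Dorath Republic standard time.
Daylight saving runs 14 February – 5 November; the standard-time date in Dorath Republic, 11 February 2033, is outside that window, so Dorath Republic is on standard time at UTC+01:00.
19:45 UTC + 1h = 20:45 Dorath Republic.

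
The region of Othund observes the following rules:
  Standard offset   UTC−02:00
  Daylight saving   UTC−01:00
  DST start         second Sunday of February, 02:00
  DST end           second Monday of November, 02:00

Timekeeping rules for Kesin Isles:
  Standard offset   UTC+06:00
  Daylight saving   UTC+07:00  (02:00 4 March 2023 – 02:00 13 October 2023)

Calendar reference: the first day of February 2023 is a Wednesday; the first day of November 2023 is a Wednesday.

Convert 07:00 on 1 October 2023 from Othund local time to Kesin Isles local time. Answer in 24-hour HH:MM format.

1 February 2023 is a Wednesday, so the first Sunday is February 5 and the second is February 12.
1 November 2023 is a Wednesday, so the first Monday is November 6 and the second is November 13.
Daylight saving runs 12 February – 13 November; 1 October 2023 is inside that window, so Othund is at UTC−01:00.
07:00 Othund + 1h = 08:00 UTC.
At the standard offset (UTC+06:00), 08:00 UTC + 6h = 14:00 Kesin Isles standard time.
The standard-time date in Kesin Isles, 1 October 2023, lies within the daylight-saving period (4 March – 13 October), so Kesin Isles is on daylight time, UTC+07:00.
08:00 UTC + 7h = 15:00 Kesin Isles.

15:00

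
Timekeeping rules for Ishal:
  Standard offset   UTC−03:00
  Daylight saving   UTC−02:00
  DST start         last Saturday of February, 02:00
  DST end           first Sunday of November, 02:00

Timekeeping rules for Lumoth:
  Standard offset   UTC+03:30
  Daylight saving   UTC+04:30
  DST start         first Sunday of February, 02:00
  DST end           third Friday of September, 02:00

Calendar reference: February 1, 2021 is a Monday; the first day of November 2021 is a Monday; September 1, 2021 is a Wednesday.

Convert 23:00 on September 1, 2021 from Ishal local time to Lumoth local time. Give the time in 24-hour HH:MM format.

05:30

1 February 2021 is a Monday, so Saturdays fall on 6, 13, 20, 27; the last is February 27.
1 November 2021 is a Monday, so the first Sunday is November 7.
Daylight saving runs 27 February – 7 November; September 1, 2021 is inside that window, so Ishal is at UTC−02:00.
23:00 Ishal + 2h = 01:00 UTC (rolling into the next day, 2 September 2021).
1 February 2021 is a Monday, so the first Sunday is February 7.
1 September 2021 is a Wednesday, so the first Friday is September 3 and the third is September 17.
At the standard offset (UTC+03:30), 01:00 UTC + 3h30m = 04:30 Lumoth standard time.
The standard-time date in Lumoth, September 2, 2021, lies within the daylight-saving period (7 February – 17 September), so Lumoth is on daylight time, UTC+04:30.
01:00 UTC + 4h30m = 05:30 Lumoth.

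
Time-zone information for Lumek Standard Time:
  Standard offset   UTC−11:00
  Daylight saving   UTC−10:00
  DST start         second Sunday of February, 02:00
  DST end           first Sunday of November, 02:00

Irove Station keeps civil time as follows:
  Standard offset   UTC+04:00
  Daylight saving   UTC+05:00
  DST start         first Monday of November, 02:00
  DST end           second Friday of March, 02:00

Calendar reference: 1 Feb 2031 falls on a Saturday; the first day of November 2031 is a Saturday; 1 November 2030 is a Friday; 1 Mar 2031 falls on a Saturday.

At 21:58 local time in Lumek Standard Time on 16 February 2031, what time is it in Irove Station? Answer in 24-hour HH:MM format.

12:58

1 February 2031 is a Saturday, so the first Sunday is February 2 and the second is February 9.
1 November 2031 is a Saturday, so the first Sunday is November 2.
16 February 2031 falls between 9 February and 2 November, so daylight saving is in effect and Lumek Standard Time is at UTC−10:00.
21:58 Lumek Standard Time + 10h = 07:58 UTC (rolling into the next day, 17 February 2031).
1 November 2030 is a Friday, so the first Monday is November 4.
1 March 2031 is a Saturday, so the first Friday is March 7 and the second is March 14.
At the standard offset (UTC+04:00), 07:58 UTC + 4h = 11:58 Irove Station standard time.
The standard-time date in Irove Station, 17 February 2031, lies within the daylight-saving period (4 November 2030 – 14 March 2031), so Irove Station is on daylight time, UTC+05:00.
07:58 UTC + 5h = 12:58 Irove Station.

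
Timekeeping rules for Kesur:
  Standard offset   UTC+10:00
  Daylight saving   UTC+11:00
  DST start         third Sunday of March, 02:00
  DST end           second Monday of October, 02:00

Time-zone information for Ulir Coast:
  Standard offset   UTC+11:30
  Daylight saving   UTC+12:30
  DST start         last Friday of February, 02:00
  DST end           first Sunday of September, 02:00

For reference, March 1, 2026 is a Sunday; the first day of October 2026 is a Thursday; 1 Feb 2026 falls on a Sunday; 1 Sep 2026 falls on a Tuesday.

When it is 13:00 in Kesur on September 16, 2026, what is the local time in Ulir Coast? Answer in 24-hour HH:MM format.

13:30

1 March 2026 is a Sunday, so the first Sunday is March 1 and the third is March 15.
1 October 2026 is a Thursday, so the first Monday is October 5 and the second is October 12.
September 16, 2026 falls between 15 March and 12 October, so daylight saving is in effect and Kesur is at UTC+11:00.
13:00 Kesur − 11h = 02:00 UTC.
1 February 2026 is a Sunday, so Fridays fall on 6, 13, 20, 27; the last is February 27.
1 September 2026 is a Tuesday, so the first Sunday is September 6.
At the standard offset (UTC+11:30), 02:00 UTC + 11h30m = 13:30 Ulir Coast standard time.
Daylight saving runs 27 February – 6 September; the standard-time date in Ulir Coast, September 16, 2026, is outside that window, so Ulir Coast is on standard time at UTC+11:30.
02:00 UTC + 11h30m = 13:30 Ulir Coast.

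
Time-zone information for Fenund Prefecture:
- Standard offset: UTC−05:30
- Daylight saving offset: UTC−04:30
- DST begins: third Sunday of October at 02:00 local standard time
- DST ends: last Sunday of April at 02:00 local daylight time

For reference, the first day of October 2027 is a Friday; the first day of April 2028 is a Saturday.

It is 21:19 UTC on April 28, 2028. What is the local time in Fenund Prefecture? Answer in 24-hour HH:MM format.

1 October 2027 is a Friday, so the first Sunday is October 3 and the third is October 17.
1 April 2028 is a Saturday, so Sundays fall on 2, 9, 16, 23, 30; the last is April 30.
At the standard offset (UTC−05:30), 21:19 UTC − 5h30m = 15:49 Fenund Prefecture standard time.
Daylight saving runs 17 October 2027 – 30 April 2028; the standard-time date in Fenund Prefecture, April 28, 2028, is inside that window, so Fenund Prefecture is at UTC−04:30.
21:19 UTC − 4h30m = 16:49 local.

16:49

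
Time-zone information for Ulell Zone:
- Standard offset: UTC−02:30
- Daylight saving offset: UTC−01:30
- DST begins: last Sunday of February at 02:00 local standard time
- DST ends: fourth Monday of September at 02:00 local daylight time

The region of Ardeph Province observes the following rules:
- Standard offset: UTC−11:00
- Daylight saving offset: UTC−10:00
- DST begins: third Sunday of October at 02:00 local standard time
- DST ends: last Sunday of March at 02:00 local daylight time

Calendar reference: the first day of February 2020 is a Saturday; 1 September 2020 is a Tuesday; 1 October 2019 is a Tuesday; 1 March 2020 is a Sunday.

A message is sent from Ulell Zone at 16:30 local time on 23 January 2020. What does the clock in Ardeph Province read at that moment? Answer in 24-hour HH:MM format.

09:00

1 February 2020 is a Saturday, so Sundays fall on 2, 9, 16, 23; the last is February 23.
1 September 2020 is a Tuesday, so the first Monday is September 7 and the fourth is September 28.
23 January 2020 is outside the daylight-saving period (23 February – 28 September), so Ulell Zone is on standard time, UTC−02:30.
16:30 Ulell Zone + 2h30m = 19:00 UTC.
1 October 2019 is a Tuesday, so the first Sunday is October 6 and the third is October 20.
1 March 2020 is a Sunday, so Sundays fall on 1, 8, 15, 22, 29; the last is March 29.
At the standard offset (UTC−11:00), 19:00 UTC − 11h = 08:00 Ardeph Province standard time.
The standard-time date in Ardeph Province, 23 January 2020, lies within the daylight-saving period (20 October 2019 – 29 March 2020), so Ardeph Province is on daylight time, UTC−10:00.
19:00 UTC − 10h = 09:00 Ardeph Province.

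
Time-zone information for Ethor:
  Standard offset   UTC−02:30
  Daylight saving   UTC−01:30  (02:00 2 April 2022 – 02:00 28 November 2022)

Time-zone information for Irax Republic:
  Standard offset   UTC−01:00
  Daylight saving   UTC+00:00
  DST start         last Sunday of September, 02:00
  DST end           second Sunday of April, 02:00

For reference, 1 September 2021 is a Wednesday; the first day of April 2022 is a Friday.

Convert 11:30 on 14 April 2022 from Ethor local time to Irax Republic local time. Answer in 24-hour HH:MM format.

12:00

14 April 2022 lies within the daylight-saving period (2 April – 28 November), so Ethor is on daylight time, UTC−01:30.
11:30 Ethor + 1h30m = 13:00 UTC.
1 September 2021 is a Wednesday, so Sundays fall on 5, 12, 19, 26; the last is September 26.
1 April 2022 is a Friday, so the first Sunday is April 3 and the second is April 10.
At the standard offset (UTC−01:00), 13:00 UTC − 1h = 12:00 Irax Republic standard time.
Daylight saving runs 26 September 2021 – 10 April 2022; the standard-time date in Irax Republic, 14 April 2022, is outside that window, so Irax Republic is on standard time at UTC−01:00.
13:00 UTC − 1h = 12:00 Irax Republic.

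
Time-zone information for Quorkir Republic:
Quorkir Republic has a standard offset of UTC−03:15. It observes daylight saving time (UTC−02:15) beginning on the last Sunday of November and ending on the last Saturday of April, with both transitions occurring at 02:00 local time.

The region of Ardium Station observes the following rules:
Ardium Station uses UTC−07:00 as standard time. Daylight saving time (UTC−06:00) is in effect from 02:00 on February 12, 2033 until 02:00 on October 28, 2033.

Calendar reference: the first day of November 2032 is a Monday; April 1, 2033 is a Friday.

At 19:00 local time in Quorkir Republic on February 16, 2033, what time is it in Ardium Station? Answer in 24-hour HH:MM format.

1 November 2032 is a Monday, so Sundays fall on 7, 14, 21, 28; the last is November 28.
1 April 2033 is a Friday, so Saturdays fall on 2, 9, 16, 23, 30; the last is April 30.
Daylight saving runs 28 November 2032 – 30 April 2033; February 16, 2033 is inside that window, so Quorkir Republic is at UTC−02:15.
19:00 Quorkir Republic + 2h15m = 21:15 UTC.
At the standard offset (UTC−07:00), 21:15 UTC − 7h = 14:15 Ardium Station standard time.
The standard-time date in Ardium Station, February 16, 2033, falls between 12 February and 28 October, so daylight saving is in effect and Ardium Station is at UTC−06:00.
21:15 UTC − 6h = 15:15 Ardium Station.

15:15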